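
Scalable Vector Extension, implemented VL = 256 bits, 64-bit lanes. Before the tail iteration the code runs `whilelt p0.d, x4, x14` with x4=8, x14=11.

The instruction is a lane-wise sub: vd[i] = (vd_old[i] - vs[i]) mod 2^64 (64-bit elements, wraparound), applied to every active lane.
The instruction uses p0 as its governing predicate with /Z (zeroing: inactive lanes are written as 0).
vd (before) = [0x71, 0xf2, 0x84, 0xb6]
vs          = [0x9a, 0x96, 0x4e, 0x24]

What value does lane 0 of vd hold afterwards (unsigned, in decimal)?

vd[0] = 18446744073709551575

register lanes = 256/64 = 4
p0[j] = (8+j < 11); true for j=0..2 → 3 lanes set
vd[0] sub(0x71,0x9a) -> 0xffffffffffffffd7
vd[1] sub(0xf2,0x96) -> 0x5c
vd[2] sub(0x84,0x4e) -> 0x36
vd[3] tail/zero -> 0x00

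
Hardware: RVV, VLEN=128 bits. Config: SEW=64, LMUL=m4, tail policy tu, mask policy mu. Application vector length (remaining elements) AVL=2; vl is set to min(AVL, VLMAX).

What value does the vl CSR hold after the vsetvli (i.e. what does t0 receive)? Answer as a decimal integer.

vl = 2

VLMAX = (128 × 4) / 64 = 8 lanes
vl = min(AVL, VLMAX) = min(2, 8) = 2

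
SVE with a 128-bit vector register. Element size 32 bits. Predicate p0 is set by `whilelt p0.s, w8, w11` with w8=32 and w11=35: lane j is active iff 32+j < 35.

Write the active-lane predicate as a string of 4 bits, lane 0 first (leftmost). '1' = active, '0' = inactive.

128-bit reg / 32-bit elem → 4 lanes
p0[j] = (32+j < 35); true for j=0..2 → 3 lanes set
bits (lane 0 leftmost): 1110

predicate = 1110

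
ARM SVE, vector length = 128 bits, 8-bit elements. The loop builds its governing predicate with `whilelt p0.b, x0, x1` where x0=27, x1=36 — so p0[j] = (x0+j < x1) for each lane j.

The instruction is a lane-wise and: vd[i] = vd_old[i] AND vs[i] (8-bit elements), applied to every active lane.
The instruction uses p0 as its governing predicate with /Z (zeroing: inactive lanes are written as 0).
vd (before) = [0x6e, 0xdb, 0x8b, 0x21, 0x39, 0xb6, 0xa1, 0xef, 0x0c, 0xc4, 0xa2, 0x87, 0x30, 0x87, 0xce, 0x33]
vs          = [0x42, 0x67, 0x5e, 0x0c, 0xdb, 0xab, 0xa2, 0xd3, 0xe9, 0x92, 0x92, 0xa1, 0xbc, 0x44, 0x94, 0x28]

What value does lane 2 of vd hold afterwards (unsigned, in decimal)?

128-bit reg / 8-bit elem → 16 lanes
active while 27+j < 36, i.e. j ∈ [0,9) capped at 16 ⇒ 9
lane  0: and(0x6e,0x42) ⇒ 0x42
lane  1: and(0xdb,0x67) ⇒ 0x43
lane  2: and(0x8b,0x5e) ⇒ 0x0a
lane  3: and(0x21,0x0c) ⇒ 0x00
lane  4: and(0x39,0xdb) ⇒ 0x19
lane  5: and(0xb6,0xab) ⇒ 0xa2
lane  6: and(0xa1,0xa2) ⇒ 0xa0
lane  7: and(0xef,0xd3) ⇒ 0xc3
lane  8: and(0x0c,0xe9) ⇒ 0x08
lane  9: tail/zero ⇒ 0x00
lane 10: tail/zero ⇒ 0x00
lane 11: tail/zero ⇒ 0x00
lane 12: tail/zero ⇒ 0x00
lane 13: tail/zero ⇒ 0x00
lane 14: tail/zero ⇒ 0x00
lane 15: tail/zero ⇒ 0x00

vd[2] = 10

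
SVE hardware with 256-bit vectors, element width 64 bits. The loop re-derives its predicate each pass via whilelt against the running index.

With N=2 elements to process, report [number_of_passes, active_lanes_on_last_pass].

[iterations, last_vl] = [1, 2]

register lanes = 256/64 = 4
iterations = ceil(2/4) = 1; final-pass vl = 2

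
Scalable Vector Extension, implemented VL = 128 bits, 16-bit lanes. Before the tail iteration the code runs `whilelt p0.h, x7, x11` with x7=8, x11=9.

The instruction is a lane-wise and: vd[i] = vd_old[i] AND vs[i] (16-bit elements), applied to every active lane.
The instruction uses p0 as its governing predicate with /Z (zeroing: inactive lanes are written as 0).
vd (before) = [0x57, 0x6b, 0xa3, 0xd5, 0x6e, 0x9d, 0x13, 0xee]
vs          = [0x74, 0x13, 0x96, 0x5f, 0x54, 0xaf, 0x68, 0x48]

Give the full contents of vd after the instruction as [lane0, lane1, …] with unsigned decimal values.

vd = [84, 0, 0, 0, 0, 0, 0, 0]

128-bit reg / 16-bit elem → 8 lanes
active while 8+j < 9, i.e. j ∈ [0,1) capped at 8 ⇒ 1
lane  0: and(0x57,0x74) ⇒ 0x54
lane  1: tail/zero ⇒ 0x00
lane  2: tail/zero ⇒ 0x00
lane  3: tail/zero ⇒ 0x00
lane  4: tail/zero ⇒ 0x00
lane  5: tail/zero ⇒ 0x00
lane  6: tail/zero ⇒ 0x00
lane  7: tail/zero ⇒ 0x00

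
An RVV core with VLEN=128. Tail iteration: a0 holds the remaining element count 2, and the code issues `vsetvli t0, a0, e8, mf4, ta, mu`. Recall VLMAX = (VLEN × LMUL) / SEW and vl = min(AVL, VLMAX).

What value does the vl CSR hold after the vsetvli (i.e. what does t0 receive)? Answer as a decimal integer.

VLMAX = (128 × 1/4) / 8 = 4 lanes
vl ← min(2, 4) = 2

vl = 2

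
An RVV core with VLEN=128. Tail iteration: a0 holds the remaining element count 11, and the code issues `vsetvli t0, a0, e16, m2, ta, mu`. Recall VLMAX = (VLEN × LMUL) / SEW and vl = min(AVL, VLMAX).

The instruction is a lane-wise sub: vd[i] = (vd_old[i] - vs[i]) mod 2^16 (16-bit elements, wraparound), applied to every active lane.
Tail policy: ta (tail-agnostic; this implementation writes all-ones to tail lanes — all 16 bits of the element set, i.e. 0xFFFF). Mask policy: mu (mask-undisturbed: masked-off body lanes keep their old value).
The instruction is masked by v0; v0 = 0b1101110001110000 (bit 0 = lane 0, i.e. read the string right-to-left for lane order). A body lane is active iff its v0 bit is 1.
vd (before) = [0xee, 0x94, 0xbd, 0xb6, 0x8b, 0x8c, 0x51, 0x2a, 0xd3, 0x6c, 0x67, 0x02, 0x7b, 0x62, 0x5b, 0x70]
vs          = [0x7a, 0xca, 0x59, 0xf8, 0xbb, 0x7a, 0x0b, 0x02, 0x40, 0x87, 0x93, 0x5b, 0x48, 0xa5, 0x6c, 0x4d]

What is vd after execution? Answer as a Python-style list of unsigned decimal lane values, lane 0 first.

lanes per group: 128·2/16 = 16
AVL=11 ≤ VLMAX=16, so vl = 11
[0] mask-off/keep = 0xee
[1] mask-off/keep = 0x94
[2] mask-off/keep = 0xbd
[3] mask-off/keep = 0xb6
[4] sub(0x8b,0xbb) = 0xffd0
[5] sub(0x8c,0x7a) = 0x12
[6] sub(0x51,0x0b) = 0x46
[7] mask-off/keep = 0x2a
[8] mask-off/keep = 0xd3
[9] mask-off/keep = 0x6c
[10] sub(0x67,0x93) = 0xffd4
[11] tail/ones = 0xffff
[12] tail/ones = 0xffff
[13] tail/ones = 0xffff
[14] tail/ones = 0xffff
[15] tail/ones = 0xffff

vd = [238, 148, 189, 182, 65488, 18, 70, 42, 211, 108, 65492, 65535, 65535, 65535, 65535, 65535]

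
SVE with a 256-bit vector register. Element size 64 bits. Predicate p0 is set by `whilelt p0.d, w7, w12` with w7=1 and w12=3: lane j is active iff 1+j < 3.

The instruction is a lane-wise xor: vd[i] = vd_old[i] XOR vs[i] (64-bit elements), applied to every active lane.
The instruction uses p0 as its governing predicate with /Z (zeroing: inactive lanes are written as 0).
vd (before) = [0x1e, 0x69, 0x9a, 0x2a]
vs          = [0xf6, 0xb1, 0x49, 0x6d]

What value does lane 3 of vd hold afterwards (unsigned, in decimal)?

vd[3] = 0

lane count: 256 div 64 = 4
p0[j] = (1+j < 3); true for j=0..1 → 2 lanes set
lane  0: xor(0x1e,0xf6) ⇒ 0xe8
lane  1: xor(0x69,0xb1) ⇒ 0xd8
lane  2: tail/zero ⇒ 0x00
lane  3: tail/zero ⇒ 0x00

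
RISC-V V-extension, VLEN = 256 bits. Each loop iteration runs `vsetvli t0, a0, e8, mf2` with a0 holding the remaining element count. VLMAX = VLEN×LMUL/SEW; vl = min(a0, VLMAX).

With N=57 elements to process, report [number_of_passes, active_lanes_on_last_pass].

[iterations, last_vl] = [4, 9]

lanes per group: 256·1/2/8 = 16
N=57: ⌈57/16⌉ = 4 iters; last vl = 57 − 3×16 = 9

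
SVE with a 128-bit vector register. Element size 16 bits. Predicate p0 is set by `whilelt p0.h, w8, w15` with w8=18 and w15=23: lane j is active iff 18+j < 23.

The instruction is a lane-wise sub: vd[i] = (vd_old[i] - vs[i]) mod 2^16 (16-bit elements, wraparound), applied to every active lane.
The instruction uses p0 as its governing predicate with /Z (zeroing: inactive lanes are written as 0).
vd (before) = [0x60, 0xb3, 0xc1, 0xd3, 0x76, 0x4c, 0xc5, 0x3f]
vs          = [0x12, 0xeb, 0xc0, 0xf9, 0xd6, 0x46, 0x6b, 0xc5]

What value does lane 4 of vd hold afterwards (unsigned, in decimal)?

register lanes = 128/16 = 8
active while 18+j < 23, i.e. j ∈ [0,5) capped at 8 ⇒ 5
vd[0] sub(0x60,0x12) -> 0x4e
vd[1] sub(0xb3,0xeb) -> 0xffc8
vd[2] sub(0xc1,0xc0) -> 0x01
vd[3] sub(0xd3,0xf9) -> 0xffda
vd[4] sub(0x76,0xd6) -> 0xffa0
vd[5] tail/zero -> 0x00
vd[6] tail/zero -> 0x00
vd[7] tail/zero -> 0x00

vd[4] = 65440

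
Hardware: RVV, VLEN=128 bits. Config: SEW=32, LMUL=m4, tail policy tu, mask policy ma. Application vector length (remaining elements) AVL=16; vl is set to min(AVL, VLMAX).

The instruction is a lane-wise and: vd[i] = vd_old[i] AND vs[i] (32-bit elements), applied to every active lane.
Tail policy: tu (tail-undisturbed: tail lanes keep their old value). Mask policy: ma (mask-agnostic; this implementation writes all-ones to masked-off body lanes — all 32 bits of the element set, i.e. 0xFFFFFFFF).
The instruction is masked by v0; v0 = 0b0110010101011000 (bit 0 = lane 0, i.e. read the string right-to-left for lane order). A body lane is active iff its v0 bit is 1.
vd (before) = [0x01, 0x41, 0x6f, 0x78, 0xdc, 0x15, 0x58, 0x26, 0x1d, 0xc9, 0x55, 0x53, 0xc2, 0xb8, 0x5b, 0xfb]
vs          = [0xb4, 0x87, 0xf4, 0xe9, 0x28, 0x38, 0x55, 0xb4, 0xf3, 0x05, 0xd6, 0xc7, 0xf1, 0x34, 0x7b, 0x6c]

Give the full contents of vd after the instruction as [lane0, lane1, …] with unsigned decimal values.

VLMAX = VLEN×LMUL/SEW = 128×4/32 = 16
AVL=16 ≤ VLMAX=16, so vl = 16
vd[0] mask-off/ones -> 0xffffffff
vd[1] mask-off/ones -> 0xffffffff
vd[2] mask-off/ones -> 0xffffffff
vd[3] and(0x78,0xe9) -> 0x68
vd[4] and(0xdc,0x28) -> 0x08
vd[5] mask-off/ones -> 0xffffffff
vd[6] and(0x58,0x55) -> 0x50
vd[7] mask-off/ones -> 0xffffffff
vd[8] and(0x1d,0xf3) -> 0x11
vd[9] mask-off/ones -> 0xffffffff
vd[10] and(0x55,0xd6) -> 0x54
vd[11] mask-off/ones -> 0xffffffff
vd[12] mask-off/ones -> 0xffffffff
vd[13] and(0xb8,0x34) -> 0x30
vd[14] and(0x5b,0x7b) -> 0x5b
vd[15] mask-off/ones -> 0xffffffff

vd = [4294967295, 4294967295, 4294967295, 104, 8, 4294967295, 80, 4294967295, 17, 4294967295, 84, 4294967295, 4294967295, 48, 91, 4294967295]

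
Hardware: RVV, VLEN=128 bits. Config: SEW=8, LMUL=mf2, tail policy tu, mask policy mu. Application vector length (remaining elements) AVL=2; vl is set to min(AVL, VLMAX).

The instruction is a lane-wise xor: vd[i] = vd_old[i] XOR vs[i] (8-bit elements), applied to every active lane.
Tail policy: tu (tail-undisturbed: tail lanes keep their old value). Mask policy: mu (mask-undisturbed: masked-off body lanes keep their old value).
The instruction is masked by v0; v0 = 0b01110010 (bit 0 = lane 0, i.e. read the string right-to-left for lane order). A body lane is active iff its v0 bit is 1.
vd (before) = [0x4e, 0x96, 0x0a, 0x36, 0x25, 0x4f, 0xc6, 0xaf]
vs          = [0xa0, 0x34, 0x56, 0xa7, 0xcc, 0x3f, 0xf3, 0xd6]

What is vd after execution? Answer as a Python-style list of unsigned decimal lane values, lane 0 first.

vd = [78, 162, 10, 54, 37, 79, 198, 175]

VLMAX = VLEN×LMUL/SEW = 128×1/2/8 = 8
vl ← min(2, 8) = 2
vd[0] mask-off/keep -> 0x4e
vd[1] xor(0x96,0x34) -> 0xa2
vd[2] tail/keep -> 0x0a
vd[3] tail/keep -> 0x36
vd[4] tail/keep -> 0x25
vd[5] tail/keep -> 0x4f
vd[6] tail/keep -> 0xc6
vd[7] tail/keep -> 0xaf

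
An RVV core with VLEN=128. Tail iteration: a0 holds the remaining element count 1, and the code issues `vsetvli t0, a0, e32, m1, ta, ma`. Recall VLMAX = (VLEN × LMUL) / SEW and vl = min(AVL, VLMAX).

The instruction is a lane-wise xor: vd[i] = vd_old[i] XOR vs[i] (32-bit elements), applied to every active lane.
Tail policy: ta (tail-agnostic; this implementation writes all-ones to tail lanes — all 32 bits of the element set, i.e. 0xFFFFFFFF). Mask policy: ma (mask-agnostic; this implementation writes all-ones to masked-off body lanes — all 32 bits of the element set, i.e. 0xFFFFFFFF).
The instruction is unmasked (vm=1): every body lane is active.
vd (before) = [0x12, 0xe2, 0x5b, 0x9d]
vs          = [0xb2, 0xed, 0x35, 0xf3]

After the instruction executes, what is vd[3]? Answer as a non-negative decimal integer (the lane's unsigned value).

VLMAX = (128 × 1) / 32 = 4 lanes
vl ← min(1, 4) = 1
lane  0: xor(0x12,0xb2) ⇒ 0xa0
lane  1: tail/ones ⇒ 0xffffffff
lane  2: tail/ones ⇒ 0xffffffff
lane  3: tail/ones ⇒ 0xffffffff

vd[3] = 4294967295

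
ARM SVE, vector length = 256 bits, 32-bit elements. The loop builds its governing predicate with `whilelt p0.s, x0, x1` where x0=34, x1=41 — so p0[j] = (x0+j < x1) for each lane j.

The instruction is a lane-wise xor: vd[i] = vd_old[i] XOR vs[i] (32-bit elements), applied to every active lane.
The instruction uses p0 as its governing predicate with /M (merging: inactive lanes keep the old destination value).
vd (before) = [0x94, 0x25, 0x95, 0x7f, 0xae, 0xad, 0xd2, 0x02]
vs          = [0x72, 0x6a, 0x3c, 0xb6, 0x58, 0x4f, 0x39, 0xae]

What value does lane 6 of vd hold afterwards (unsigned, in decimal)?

vd[6] = 235

256-bit reg / 32-bit elem → 8 lanes
whilelt: lane j active iff 34+j < 41 → j < 7 → 7 active
[0] xor(0x94,0x72) = 0xe6
[1] xor(0x25,0x6a) = 0x4f
[2] xor(0x95,0x3c) = 0xa9
[3] xor(0x7f,0xb6) = 0xc9
[4] xor(0xae,0x58) = 0xf6
[5] xor(0xad,0x4f) = 0xe2
[6] xor(0xd2,0x39) = 0xeb
[7] tail/keep = 0x02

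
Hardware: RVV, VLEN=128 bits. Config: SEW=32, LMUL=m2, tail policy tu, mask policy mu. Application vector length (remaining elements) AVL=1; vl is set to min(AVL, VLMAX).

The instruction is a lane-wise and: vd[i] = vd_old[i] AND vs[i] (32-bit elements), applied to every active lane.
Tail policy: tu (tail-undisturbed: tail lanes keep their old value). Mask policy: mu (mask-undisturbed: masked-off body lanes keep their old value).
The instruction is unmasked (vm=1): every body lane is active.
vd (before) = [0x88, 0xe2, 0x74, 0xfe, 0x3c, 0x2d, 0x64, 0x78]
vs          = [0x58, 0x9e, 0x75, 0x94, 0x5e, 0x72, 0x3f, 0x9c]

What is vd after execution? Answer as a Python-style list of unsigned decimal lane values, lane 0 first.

vd = [8, 226, 116, 254, 60, 45, 100, 120]

VLMAX = (128 × 2) / 32 = 8 lanes
AVL=1 ≤ VLMAX=8, so vl = 1
  i=0: and(0x88,0x58) → 8
  i=1: tail/keep → 226
  i=2: tail/keep → 116
  i=3: tail/keep → 254
  i=4: tail/keep → 60
  i=5: tail/keep → 45
  i=6: tail/keep → 100
  i=7: tail/keep → 120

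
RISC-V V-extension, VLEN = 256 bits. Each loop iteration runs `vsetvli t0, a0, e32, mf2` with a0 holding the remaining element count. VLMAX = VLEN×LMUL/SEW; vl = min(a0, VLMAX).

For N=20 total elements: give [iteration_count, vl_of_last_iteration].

[iterations, last_vl] = [5, 4]

VLMAX = VLEN×LMUL/SEW = 256×1/2/32 = 4
iterations = ceil(20/4) = 5; final-pass vl = 4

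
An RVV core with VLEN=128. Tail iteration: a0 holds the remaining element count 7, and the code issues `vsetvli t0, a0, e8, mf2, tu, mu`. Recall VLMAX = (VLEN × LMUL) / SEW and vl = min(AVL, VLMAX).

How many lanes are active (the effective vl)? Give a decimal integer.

VLMAX = (128 × 1/2) / 8 = 8 lanes
vl = min(AVL, VLMAX) = min(7, 8) = 7

vl = 7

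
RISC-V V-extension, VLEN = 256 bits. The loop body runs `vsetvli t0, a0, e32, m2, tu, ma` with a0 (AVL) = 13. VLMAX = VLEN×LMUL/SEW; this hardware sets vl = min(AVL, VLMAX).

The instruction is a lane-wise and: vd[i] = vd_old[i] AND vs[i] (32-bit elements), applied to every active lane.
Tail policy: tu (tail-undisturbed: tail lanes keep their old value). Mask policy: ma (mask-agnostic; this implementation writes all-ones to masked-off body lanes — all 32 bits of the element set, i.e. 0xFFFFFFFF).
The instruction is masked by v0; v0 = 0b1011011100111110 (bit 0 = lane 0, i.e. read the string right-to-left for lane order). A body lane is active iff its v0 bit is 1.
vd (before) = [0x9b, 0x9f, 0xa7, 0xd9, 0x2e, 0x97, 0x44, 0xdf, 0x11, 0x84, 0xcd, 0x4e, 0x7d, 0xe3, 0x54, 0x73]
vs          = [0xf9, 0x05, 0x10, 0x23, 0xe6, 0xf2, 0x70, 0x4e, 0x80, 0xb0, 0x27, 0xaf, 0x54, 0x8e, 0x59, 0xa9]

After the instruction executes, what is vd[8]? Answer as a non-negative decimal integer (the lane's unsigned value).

lanes per group: 256·2/32 = 16
vl = min(AVL, VLMAX) = min(13, 16) = 13
lane  0: mask-off/ones ⇒ 0xffffffff
lane  1: and(0x9f,0x05) ⇒ 0x05
lane  2: and(0xa7,0x10) ⇒ 0x00
lane  3: and(0xd9,0x23) ⇒ 0x01
lane  4: and(0x2e,0xe6) ⇒ 0x26
lane  5: and(0x97,0xf2) ⇒ 0x92
lane  6: mask-off/ones ⇒ 0xffffffff
lane  7: mask-off/ones ⇒ 0xffffffff
lane  8: and(0x11,0x80) ⇒ 0x00
lane  9: and(0x84,0xb0) ⇒ 0x80
lane 10: and(0xcd,0x27) ⇒ 0x05
lane 11: mask-off/ones ⇒ 0xffffffff
lane 12: and(0x7d,0x54) ⇒ 0x54
lane 13: tail/keep ⇒ 0xe3
lane 14: tail/keep ⇒ 0x54
lane 15: tail/keep ⇒ 0x73

vd[8] = 0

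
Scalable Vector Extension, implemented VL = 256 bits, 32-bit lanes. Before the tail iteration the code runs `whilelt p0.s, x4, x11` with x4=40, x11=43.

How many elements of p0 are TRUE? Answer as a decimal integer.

vl = 3

lane count: 256 div 32 = 8
p0[j] = (40+j < 43); true for j=0..2 → 3 lanes set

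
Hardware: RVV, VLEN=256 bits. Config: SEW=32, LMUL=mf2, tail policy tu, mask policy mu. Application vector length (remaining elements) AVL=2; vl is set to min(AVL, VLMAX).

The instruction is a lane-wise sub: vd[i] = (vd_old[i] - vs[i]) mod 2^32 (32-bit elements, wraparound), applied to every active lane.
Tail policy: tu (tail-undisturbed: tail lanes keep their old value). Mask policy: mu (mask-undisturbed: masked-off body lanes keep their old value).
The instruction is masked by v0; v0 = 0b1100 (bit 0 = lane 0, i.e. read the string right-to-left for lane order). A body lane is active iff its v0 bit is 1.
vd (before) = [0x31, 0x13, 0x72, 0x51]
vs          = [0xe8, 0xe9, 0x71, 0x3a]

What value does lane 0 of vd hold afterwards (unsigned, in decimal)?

vd[0] = 49

lanes per group: 256·1/2/32 = 4
vl = min(AVL, VLMAX) = min(2, 4) = 2
vd[0] mask-off/keep -> 0x31
vd[1] mask-off/keep -> 0x13
vd[2] tail/keep -> 0x72
vd[3] tail/keep -> 0x51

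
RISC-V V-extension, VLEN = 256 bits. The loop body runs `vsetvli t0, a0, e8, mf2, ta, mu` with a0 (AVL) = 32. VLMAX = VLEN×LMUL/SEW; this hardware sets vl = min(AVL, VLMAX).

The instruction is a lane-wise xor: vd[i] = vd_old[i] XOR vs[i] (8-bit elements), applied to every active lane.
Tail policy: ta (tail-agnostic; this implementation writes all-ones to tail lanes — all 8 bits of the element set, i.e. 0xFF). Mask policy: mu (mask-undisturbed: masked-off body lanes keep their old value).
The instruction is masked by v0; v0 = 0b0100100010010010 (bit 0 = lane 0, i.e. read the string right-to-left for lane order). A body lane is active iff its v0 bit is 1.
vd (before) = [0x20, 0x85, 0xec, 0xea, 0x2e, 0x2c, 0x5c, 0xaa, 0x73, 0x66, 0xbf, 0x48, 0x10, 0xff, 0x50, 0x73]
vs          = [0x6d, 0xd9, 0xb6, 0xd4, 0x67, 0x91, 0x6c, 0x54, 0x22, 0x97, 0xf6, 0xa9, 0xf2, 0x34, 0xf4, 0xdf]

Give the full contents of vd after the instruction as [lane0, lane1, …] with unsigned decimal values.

vd = [32, 92, 236, 234, 73, 44, 92, 254, 115, 102, 191, 225, 16, 255, 164, 115]

VLMAX = VLEN×LMUL/SEW = 256×1/2/8 = 16
vl ← min(32, 16) = 16
lane  0: mask-off/keep ⇒ 0x20
lane  1: xor(0x85,0xd9) ⇒ 0x5c
lane  2: mask-off/keep ⇒ 0xec
lane  3: mask-off/keep ⇒ 0xea
lane  4: xor(0x2e,0x67) ⇒ 0x49
lane  5: mask-off/keep ⇒ 0x2c
lane  6: mask-off/keep ⇒ 0x5c
lane  7: xor(0xaa,0x54) ⇒ 0xfe
lane  8: mask-off/keep ⇒ 0x73
lane  9: mask-off/keep ⇒ 0x66
lane 10: mask-off/keep ⇒ 0xbf
lane 11: xor(0x48,0xa9) ⇒ 0xe1
lane 12: mask-off/keep ⇒ 0x10
lane 13: mask-off/keep ⇒ 0xff
lane 14: xor(0x50,0xf4) ⇒ 0xa4
lane 15: mask-off/keep ⇒ 0x73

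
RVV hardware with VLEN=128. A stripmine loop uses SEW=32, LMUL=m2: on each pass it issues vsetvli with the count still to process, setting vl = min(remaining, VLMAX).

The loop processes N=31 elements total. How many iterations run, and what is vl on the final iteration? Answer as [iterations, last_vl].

lanes per group: 128·2/32 = 8
N=31: ⌈31/8⌉ = 4 iters; last vl = 31 − 3×8 = 7

[iterations, last_vl] = [4, 7]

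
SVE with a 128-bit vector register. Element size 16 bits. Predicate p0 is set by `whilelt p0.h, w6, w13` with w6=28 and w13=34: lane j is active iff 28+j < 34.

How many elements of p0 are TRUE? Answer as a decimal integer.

register lanes = 128/16 = 8
whilelt: lane j active iff 28+j < 34 → j < 6 → 6 active

vl = 6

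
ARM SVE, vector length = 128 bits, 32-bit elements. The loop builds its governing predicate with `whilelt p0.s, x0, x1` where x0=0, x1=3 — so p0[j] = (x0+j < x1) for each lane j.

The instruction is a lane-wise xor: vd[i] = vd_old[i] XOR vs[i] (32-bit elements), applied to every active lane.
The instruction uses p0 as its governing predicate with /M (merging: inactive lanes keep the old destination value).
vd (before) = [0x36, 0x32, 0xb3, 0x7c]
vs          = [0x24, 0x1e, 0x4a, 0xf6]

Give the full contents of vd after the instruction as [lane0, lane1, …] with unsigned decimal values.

vd = [18, 44, 249, 124]

lane count: 128 div 32 = 4
p0[j] = (0+j < 3); true for j=0..2 → 3 lanes set
  i=0: xor(0x36,0x24) → 18
  i=1: xor(0x32,0x1e) → 44
  i=2: xor(0xb3,0x4a) → 249
  i=3: tail/keep → 124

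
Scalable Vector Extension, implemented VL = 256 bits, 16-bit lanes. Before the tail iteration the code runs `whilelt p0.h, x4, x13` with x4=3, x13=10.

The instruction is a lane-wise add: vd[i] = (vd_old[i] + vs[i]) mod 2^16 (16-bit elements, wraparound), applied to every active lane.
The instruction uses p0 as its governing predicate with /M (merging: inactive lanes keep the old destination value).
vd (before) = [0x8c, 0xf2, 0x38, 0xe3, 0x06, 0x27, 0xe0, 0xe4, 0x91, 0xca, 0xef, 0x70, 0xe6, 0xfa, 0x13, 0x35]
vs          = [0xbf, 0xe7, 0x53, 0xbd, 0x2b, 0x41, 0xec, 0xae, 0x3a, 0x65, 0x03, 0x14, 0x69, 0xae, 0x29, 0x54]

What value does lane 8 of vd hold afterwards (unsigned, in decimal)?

256-bit reg / 16-bit elem → 16 lanes
p0[j] = (3+j < 10); true for j=0..6 → 7 lanes set
vd[0] add(0x8c,0xbf) -> 0x14b
vd[1] add(0xf2,0xe7) -> 0x1d9
vd[2] add(0x38,0x53) -> 0x8b
vd[3] add(0xe3,0xbd) -> 0x1a0
vd[4] add(0x06,0x2b) -> 0x31
vd[5] add(0x27,0x41) -> 0x68
vd[6] add(0xe0,0xec) -> 0x1cc
vd[7] tail/keep -> 0xe4
vd[8] tail/keep -> 0x91
vd[9] tail/keep -> 0xca
vd[10] tail/keep -> 0xef
vd[11] tail/keep -> 0x70
vd[12] tail/keep -> 0xe6
vd[13] tail/keep -> 0xfa
vd[14] tail/keep -> 0x13
vd[15] tail/keep -> 0x35

vd[8] = 145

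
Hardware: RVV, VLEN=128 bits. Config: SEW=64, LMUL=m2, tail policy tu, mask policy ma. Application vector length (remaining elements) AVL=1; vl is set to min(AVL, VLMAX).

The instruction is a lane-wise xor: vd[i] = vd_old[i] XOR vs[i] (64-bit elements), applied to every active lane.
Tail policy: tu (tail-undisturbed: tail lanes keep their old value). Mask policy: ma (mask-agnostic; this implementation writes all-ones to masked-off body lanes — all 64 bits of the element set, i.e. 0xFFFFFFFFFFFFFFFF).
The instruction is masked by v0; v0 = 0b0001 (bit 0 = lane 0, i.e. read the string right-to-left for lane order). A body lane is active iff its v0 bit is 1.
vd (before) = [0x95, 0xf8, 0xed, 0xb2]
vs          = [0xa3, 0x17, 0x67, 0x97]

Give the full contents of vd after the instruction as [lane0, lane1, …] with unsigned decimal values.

VLMAX = VLEN×LMUL/SEW = 128×2/64 = 4
vl ← min(1, 4) = 1
[0] xor(0x95,0xa3) = 0x36
[1] tail/keep = 0xf8
[2] tail/keep = 0xed
[3] tail/keep = 0xb2

vd = [54, 248, 237, 178]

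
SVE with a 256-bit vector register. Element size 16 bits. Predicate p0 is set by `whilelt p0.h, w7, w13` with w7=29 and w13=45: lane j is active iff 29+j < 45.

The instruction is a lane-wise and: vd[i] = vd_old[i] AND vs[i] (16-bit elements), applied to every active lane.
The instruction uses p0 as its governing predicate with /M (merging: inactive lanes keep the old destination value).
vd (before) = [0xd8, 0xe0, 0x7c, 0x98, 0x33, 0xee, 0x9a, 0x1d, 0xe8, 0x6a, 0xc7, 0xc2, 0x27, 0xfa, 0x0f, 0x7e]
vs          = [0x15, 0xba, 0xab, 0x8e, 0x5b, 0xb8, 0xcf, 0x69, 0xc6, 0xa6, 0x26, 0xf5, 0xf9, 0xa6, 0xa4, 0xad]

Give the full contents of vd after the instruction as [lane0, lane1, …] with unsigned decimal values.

vd = [16, 160, 40, 136, 19, 168, 138, 9, 192, 34, 6, 192, 33, 162, 4, 44]

256-bit reg / 16-bit elem → 16 lanes
whilelt: lane j active iff 29+j < 45 → j < 16 → 16 active
lane  0: and(0xd8,0x15) ⇒ 0x10
lane  1: and(0xe0,0xba) ⇒ 0xa0
lane  2: and(0x7c,0xab) ⇒ 0x28
lane  3: and(0x98,0x8e) ⇒ 0x88
lane  4: and(0x33,0x5b) ⇒ 0x13
lane  5: and(0xee,0xb8) ⇒ 0xa8
lane  6: and(0x9a,0xcf) ⇒ 0x8a
lane  7: and(0x1d,0x69) ⇒ 0x09
lane  8: and(0xe8,0xc6) ⇒ 0xc0
lane  9: and(0x6a,0xa6) ⇒ 0x22
lane 10: and(0xc7,0x26) ⇒ 0x06
lane 11: and(0xc2,0xf5) ⇒ 0xc0
lane 12: and(0x27,0xf9) ⇒ 0x21
lane 13: and(0xfa,0xa6) ⇒ 0xa2
lane 14: and(0x0f,0xa4) ⇒ 0x04
lane 15: and(0x7e,0xad) ⇒ 0x2c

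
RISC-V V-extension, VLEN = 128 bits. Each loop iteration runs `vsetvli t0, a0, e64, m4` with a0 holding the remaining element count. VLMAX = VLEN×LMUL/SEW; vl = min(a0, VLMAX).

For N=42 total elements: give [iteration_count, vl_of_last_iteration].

[iterations, last_vl] = [6, 2]

VLMAX = (128 × 4) / 64 = 8 lanes
iterations = ceil(42/8) = 6; final-pass vl = 2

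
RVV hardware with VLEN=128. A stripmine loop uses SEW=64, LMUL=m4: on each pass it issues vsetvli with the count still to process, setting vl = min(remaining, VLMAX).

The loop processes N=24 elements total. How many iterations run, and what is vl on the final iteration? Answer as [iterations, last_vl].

[iterations, last_vl] = [3, 8]

VLMAX = (128 × 4) / 64 = 8 lanes
iterations = ceil(24/8) = 3; final-pass vl = 8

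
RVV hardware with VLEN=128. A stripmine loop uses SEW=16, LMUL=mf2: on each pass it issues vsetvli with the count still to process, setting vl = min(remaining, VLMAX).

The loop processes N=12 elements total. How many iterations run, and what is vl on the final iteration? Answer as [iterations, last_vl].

lanes per group: 128·1/2/16 = 4
12 elements at 4/iter → 3 passes, remainder 4 on the last

[iterations, last_vl] = [3, 4]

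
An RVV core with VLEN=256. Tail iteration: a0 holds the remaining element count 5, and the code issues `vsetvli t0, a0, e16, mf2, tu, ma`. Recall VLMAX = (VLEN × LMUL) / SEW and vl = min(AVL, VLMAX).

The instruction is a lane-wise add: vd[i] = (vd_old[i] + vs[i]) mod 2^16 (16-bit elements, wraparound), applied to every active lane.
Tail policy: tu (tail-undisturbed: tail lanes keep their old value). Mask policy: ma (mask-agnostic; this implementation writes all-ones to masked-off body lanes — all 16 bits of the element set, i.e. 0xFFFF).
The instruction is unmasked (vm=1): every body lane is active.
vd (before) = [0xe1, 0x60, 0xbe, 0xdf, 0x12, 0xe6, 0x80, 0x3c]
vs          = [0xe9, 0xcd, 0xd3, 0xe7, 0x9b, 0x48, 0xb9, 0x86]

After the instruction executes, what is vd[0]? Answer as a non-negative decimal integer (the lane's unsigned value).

vd[0] = 458

lanes per group: 256·1/2/16 = 8
AVL=5 ≤ VLMAX=8, so vl = 5
  i=0: add(0xe1,0xe9) → 458
  i=1: add(0x60,0xcd) → 301
  i=2: add(0xbe,0xd3) → 401
  i=3: add(0xdf,0xe7) → 454
  i=4: add(0x12,0x9b) → 173
  i=5: tail/keep → 230
  i=6: tail/keep → 128
  i=7: tail/keep → 60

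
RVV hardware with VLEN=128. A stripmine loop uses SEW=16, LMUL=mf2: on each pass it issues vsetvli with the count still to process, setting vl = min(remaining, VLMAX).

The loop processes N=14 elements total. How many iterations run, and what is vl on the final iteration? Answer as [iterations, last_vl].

[iterations, last_vl] = [4, 2]

lanes per group: 128·1/2/16 = 4
N=14: ⌈14/4⌉ = 4 iters; last vl = 14 − 3×4 = 2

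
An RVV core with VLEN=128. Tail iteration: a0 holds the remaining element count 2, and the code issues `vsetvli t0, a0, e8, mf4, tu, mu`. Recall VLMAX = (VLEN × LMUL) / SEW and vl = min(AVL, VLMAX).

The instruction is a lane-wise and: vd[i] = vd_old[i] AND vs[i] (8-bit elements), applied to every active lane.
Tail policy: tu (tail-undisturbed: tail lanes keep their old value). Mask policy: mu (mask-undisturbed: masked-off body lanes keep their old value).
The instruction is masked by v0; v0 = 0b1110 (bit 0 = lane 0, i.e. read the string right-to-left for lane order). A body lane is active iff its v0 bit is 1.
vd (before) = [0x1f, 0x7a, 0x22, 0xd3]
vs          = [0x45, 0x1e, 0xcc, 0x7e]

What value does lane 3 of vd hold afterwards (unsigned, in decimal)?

lanes per group: 128·1/4/8 = 4
vl = min(AVL, VLMAX) = min(2, 4) = 2
[0] mask-off/keep = 0x1f
[1] and(0x7a,0x1e) = 0x1a
[2] tail/keep = 0x22
[3] tail/keep = 0xd3

vd[3] = 211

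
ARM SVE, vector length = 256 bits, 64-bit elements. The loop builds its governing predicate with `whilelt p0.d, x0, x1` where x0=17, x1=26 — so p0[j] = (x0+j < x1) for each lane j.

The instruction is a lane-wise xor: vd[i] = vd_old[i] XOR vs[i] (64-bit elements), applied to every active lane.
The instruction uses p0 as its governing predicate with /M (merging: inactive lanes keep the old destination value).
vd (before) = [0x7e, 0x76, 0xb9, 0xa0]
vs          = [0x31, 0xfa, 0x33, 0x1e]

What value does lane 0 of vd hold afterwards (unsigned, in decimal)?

lane count: 256 div 64 = 4
whilelt: lane j active iff 17+j < 26 → j < 9 → 4 active
vd[0] xor(0x7e,0x31) -> 0x4f
vd[1] xor(0x76,0xfa) -> 0x8c
vd[2] xor(0xb9,0x33) -> 0x8a
vd[3] xor(0xa0,0x1e) -> 0xbe

vd[0] = 79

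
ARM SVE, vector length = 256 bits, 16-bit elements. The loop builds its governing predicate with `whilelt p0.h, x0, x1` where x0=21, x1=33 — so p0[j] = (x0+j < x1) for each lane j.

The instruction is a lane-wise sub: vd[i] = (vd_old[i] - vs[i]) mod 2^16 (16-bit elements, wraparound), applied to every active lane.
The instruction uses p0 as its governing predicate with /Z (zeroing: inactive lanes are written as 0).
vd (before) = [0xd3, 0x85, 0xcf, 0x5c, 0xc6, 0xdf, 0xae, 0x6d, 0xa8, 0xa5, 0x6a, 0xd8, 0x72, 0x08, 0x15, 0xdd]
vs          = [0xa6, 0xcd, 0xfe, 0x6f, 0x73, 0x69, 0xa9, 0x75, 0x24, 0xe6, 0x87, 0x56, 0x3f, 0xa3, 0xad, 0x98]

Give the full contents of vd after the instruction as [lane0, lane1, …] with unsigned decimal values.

vd = [45, 65464, 65489, 65517, 83, 118, 5, 65528, 132, 65471, 65507, 130, 0, 0, 0, 0]

register lanes = 256/16 = 16
active while 21+j < 33, i.e. j ∈ [0,12) capped at 16 ⇒ 12
lane  0: sub(0xd3,0xa6) ⇒ 0x2d
lane  1: sub(0x85,0xcd) ⇒ 0xffb8
lane  2: sub(0xcf,0xfe) ⇒ 0xffd1
lane  3: sub(0x5c,0x6f) ⇒ 0xffed
lane  4: sub(0xc6,0x73) ⇒ 0x53
lane  5: sub(0xdf,0x69) ⇒ 0x76
lane  6: sub(0xae,0xa9) ⇒ 0x05
lane  7: sub(0x6d,0x75) ⇒ 0xfff8
lane  8: sub(0xa8,0x24) ⇒ 0x84
lane  9: sub(0xa5,0xe6) ⇒ 0xffbf
lane 10: sub(0x6a,0x87) ⇒ 0xffe3
lane 11: sub(0xd8,0x56) ⇒ 0x82
lane 12: tail/zero ⇒ 0x00
lane 13: tail/zero ⇒ 0x00
lane 14: tail/zero ⇒ 0x00
lane 15: tail/zero ⇒ 0x00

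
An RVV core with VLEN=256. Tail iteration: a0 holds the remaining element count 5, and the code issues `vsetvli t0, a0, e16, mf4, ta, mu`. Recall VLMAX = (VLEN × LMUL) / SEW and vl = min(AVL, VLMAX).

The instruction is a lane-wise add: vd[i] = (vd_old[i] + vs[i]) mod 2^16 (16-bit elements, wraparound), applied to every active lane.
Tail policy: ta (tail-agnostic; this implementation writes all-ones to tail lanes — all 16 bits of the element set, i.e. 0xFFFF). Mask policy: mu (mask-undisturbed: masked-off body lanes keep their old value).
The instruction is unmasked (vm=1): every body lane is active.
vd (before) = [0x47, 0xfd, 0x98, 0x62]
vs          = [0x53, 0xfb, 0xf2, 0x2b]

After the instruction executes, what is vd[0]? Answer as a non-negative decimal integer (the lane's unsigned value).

VLMAX = VLEN×LMUL/SEW = 256×1/4/16 = 4
vl = min(AVL, VLMAX) = min(5, 4) = 4
lane  0: add(0x47,0x53) ⇒ 0x9a
lane  1: add(0xfd,0xfb) ⇒ 0x1f8
lane  2: add(0x98,0xf2) ⇒ 0x18a
lane  3: add(0x62,0x2b) ⇒ 0x8d

vd[0] = 154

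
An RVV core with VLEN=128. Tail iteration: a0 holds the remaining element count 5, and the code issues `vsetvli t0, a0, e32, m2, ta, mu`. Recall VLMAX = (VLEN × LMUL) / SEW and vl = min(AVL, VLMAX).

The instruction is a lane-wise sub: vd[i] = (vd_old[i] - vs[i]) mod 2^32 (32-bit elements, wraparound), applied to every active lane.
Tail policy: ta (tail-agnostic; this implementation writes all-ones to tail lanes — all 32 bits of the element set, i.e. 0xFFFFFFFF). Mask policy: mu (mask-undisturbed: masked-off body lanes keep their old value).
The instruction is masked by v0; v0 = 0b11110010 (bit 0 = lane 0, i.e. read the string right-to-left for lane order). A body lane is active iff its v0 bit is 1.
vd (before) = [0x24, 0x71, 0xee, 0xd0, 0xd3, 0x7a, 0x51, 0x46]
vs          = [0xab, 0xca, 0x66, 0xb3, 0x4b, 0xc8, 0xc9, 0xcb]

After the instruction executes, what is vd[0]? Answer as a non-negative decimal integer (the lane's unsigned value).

VLMAX = VLEN×LMUL/SEW = 128×2/32 = 8
vl ← min(5, 8) = 5
vd[0] mask-off/keep -> 0x24
vd[1] sub(0x71,0xca) -> 0xffffffa7
vd[2] mask-off/keep -> 0xee
vd[3] mask-off/keep -> 0xd0
vd[4] sub(0xd3,0x4b) -> 0x88
vd[5] tail/ones -> 0xffffffff
vd[6] tail/ones -> 0xffffffff
vd[7] tail/ones -> 0xffffffff

vd[0] = 36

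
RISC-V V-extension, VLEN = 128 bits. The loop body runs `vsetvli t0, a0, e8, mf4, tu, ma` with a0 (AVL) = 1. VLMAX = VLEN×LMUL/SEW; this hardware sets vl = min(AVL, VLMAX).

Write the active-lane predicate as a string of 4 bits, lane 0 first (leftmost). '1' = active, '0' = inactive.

VLMAX = (128 × 1/4) / 8 = 4 lanes
AVL=1 ≤ VLMAX=4, so vl = 1
bits (lane 0 leftmost): 1000

predicate = 1000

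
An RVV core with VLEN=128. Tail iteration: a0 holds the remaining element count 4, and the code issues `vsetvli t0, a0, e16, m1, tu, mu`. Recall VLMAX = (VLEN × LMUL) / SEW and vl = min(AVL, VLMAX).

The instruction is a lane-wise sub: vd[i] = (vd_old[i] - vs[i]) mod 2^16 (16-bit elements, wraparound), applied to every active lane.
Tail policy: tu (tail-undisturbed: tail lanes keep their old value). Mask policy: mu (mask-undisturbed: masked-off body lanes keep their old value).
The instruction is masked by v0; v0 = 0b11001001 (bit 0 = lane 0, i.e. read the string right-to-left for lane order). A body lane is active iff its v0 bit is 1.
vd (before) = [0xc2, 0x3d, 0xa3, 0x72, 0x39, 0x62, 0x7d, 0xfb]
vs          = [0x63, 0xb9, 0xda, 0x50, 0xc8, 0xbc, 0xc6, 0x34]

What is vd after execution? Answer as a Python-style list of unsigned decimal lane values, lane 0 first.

lanes per group: 128·1/16 = 8
vl = min(AVL, VLMAX) = min(4, 8) = 4
[0] sub(0xc2,0x63) = 0x5f
[1] mask-off/keep = 0x3d
[2] mask-off/keep = 0xa3
[3] sub(0x72,0x50) = 0x22
[4] tail/keep = 0x39
[5] tail/keep = 0x62
[6] tail/keep = 0x7d
[7] tail/keep = 0xfb

vd = [95, 61, 163, 34, 57, 98, 125, 251]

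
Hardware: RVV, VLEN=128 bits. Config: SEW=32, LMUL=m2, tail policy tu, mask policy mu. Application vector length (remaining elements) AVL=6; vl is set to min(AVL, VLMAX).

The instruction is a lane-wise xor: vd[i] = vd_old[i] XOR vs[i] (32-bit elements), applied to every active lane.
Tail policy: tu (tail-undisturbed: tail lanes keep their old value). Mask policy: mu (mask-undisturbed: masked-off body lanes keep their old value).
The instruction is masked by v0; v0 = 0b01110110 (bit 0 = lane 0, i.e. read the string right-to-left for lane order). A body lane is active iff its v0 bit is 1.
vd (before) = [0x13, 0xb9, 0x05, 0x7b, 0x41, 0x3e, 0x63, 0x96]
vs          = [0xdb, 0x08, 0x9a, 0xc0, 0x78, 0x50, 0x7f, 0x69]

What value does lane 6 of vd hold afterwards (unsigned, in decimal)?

VLMAX = VLEN×LMUL/SEW = 128×2/32 = 8
vl ← min(6, 8) = 6
  i=0: mask-off/keep → 19
  i=1: xor(0xb9,0x08) → 177
  i=2: xor(0x05,0x9a) → 159
  i=3: mask-off/keep → 123
  i=4: xor(0x41,0x78) → 57
  i=5: xor(0x3e,0x50) → 110
  i=6: tail/keep → 99
  i=7: tail/keep → 150

vd[6] = 99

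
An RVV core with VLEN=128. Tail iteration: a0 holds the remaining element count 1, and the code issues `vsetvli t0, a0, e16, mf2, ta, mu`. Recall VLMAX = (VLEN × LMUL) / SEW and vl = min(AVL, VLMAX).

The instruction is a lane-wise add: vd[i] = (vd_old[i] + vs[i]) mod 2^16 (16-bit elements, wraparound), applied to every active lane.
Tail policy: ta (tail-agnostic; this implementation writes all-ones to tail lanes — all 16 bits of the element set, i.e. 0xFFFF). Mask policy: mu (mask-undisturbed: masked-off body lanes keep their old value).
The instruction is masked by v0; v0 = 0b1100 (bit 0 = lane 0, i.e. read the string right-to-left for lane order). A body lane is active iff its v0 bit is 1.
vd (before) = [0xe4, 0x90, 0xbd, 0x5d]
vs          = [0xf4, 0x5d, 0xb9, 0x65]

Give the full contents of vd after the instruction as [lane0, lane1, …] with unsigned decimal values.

vd = [228, 65535, 65535, 65535]

VLMAX = VLEN×LMUL/SEW = 128×1/2/16 = 4
AVL=1 ≤ VLMAX=4, so vl = 1
  i=0: mask-off/keep → 228
  i=1: tail/ones → 65535
  i=2: tail/ones → 65535
  i=3: tail/ones → 65535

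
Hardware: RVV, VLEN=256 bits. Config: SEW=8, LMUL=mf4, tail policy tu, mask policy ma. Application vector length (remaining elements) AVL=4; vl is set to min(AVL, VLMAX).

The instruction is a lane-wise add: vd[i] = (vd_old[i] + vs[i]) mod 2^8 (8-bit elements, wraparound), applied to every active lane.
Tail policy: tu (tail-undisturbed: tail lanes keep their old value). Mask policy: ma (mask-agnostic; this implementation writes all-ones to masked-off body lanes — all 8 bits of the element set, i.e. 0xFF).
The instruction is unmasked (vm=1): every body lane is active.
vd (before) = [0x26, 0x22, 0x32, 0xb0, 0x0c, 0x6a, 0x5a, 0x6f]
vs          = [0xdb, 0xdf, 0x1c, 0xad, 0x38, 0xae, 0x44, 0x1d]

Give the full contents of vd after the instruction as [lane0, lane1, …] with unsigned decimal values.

VLMAX = VLEN×LMUL/SEW = 256×1/4/8 = 8
vl = min(AVL, VLMAX) = min(4, 8) = 4
vd[0] add(0x26,0xdb) -> 0x01
vd[1] add(0x22,0xdf) -> 0x01
vd[2] add(0x32,0x1c) -> 0x4e
vd[3] add(0xb0,0xad) -> 0x5d
vd[4] tail/keep -> 0x0c
vd[5] tail/keep -> 0x6a
vd[6] tail/keep -> 0x5a
vd[7] tail/keep -> 0x6f

vd = [1, 1, 78, 93, 12, 106, 90, 111]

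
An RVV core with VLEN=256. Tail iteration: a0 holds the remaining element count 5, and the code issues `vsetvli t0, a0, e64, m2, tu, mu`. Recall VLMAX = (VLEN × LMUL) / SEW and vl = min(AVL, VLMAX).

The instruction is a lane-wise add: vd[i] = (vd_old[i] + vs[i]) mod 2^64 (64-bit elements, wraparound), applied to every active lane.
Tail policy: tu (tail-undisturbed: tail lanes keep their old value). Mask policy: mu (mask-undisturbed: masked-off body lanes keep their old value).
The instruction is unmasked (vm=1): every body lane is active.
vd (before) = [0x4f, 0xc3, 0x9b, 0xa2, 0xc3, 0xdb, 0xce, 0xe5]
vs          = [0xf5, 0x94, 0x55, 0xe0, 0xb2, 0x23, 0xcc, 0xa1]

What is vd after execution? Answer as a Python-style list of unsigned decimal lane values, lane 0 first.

VLMAX = (256 × 2) / 64 = 8 lanes
vl = min(AVL, VLMAX) = min(5, 8) = 5
  i=0: add(0x4f,0xf5) → 324
  i=1: add(0xc3,0x94) → 343
  i=2: add(0x9b,0x55) → 240
  i=3: add(0xa2,0xe0) → 386
  i=4: add(0xc3,0xb2) → 373
  i=5: tail/keep → 219
  i=6: tail/keep → 206
  i=7: tail/keep → 229

vd = [324, 343, 240, 386, 373, 219, 206, 229]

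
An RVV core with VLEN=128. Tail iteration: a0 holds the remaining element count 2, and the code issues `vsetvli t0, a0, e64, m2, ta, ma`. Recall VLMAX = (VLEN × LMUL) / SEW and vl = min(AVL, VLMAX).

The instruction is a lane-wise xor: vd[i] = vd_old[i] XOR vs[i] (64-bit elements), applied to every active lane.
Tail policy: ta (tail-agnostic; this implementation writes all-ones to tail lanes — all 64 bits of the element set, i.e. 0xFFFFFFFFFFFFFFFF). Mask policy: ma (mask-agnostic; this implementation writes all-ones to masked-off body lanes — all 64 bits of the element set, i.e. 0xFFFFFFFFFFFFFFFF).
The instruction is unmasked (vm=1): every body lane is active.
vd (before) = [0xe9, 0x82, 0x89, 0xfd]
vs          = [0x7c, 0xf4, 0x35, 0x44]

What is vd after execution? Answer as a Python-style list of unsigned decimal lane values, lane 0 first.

VLMAX = VLEN×LMUL/SEW = 128×2/64 = 4
vl = min(AVL, VLMAX) = min(2, 4) = 2
[0] xor(0xe9,0x7c) = 0x95
[1] xor(0x82,0xf4) = 0x76
[2] tail/ones = 0xffffffffffffffff
[3] tail/ones = 0xffffffffffffffff

vd = [149, 118, 18446744073709551615, 18446744073709551615]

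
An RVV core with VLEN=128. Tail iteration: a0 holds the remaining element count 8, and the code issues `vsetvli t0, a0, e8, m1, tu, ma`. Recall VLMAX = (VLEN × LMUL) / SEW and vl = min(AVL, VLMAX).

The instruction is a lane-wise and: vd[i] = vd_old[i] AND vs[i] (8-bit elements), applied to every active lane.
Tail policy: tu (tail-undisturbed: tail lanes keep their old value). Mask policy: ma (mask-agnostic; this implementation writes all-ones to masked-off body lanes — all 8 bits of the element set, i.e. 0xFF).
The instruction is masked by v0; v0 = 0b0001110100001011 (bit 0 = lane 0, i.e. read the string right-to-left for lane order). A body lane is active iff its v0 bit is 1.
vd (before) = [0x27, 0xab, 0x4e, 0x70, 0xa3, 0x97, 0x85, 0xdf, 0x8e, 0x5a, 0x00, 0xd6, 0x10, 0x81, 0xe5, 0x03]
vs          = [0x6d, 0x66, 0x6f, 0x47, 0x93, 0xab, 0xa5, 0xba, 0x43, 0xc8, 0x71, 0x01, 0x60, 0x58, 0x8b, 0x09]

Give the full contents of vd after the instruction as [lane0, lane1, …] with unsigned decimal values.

vd = [37, 34, 255, 64, 255, 255, 255, 255, 142, 90, 0, 214, 16, 129, 229, 3]

lanes per group: 128·1/8 = 16
AVL=8 ≤ VLMAX=16, so vl = 8
  i=0: and(0x27,0x6d) → 37
  i=1: and(0xab,0x66) → 34
  i=2: mask-off/ones → 255
  i=3: and(0x70,0x47) → 64
  i=4: mask-off/ones → 255
  i=5: mask-off/ones → 255
  i=6: mask-off/ones → 255
  i=7: mask-off/ones → 255
  i=8: tail/keep → 142
  i=9: tail/keep → 90
  i=10: tail/keep → 0
  i=11: tail/keep → 214
  i=12: tail/keep → 16
  i=13: tail/keep → 129
  i=14: tail/keep → 229
  i=15: tail/keep → 3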